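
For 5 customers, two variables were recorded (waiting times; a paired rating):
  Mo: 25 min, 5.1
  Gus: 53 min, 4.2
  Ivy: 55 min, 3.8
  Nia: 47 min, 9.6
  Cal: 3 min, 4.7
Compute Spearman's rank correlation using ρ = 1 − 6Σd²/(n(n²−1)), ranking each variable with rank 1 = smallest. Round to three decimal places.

Ranks of variable 1: 2, 4, 5, 3, 1
Ranks of variable 2: 4, 2, 1, 5, 3
d = r₁ − r₂: -2, 2, 4, -2, -2
d²: 4, 4, 16, 4, 4; Σd² = 32
ρ = 1 − 6·32/(5·24) = 1 − 192/120 = -0.600

-0.600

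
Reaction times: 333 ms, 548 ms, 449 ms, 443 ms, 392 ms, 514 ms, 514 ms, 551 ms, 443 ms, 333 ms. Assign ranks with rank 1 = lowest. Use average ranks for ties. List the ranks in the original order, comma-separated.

1.5, 9, 6, 4.5, 3, 7.5, 7.5, 10, 4.5, 1.5

Sorted (ascending): 333, 333, 392, 443, 443, 449, 514, 514, 548, 551
The 2 values of 333 occupy positions 1–2 → average rank (1+2)/2 = 1.5.
The 2 values of 443 occupy positions 4–5 → average rank (4+5)/2 = 4.5.
The 2 values of 514 occupy positions 7–8 → average rank (7+8)/2 = 7.5.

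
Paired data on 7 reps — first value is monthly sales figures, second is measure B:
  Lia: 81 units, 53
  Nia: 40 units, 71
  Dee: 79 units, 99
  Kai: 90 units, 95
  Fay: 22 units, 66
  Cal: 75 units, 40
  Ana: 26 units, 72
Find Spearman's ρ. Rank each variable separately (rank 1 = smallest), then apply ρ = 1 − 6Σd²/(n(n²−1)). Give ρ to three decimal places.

Ranks of variable 1: 6, 3, 5, 7, 1, 4, 2
Ranks of variable 2: 2, 4, 7, 6, 3, 1, 5
d = r₁ − r₂: 4, -1, -2, 1, -2, 3, -3
d²: 16, 1, 4, 1, 4, 9, 9; Σd² = 44
ρ = 1 − 6·44/(7·48) = 1 − 264/336 = 0.214

0.214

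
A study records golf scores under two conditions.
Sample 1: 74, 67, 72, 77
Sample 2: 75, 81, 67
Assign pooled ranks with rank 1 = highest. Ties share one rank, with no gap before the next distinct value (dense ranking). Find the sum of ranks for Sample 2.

10

Sorted (descending): 81, 77, 75, 74, 72, 67, 67
The 2 values of 67 share dense rank 6.
Remaining distinct values take the next consecutive integers.
Sample 2 values → pooled ranks: 75→3, 81→1, 67→6
Rank sum = 3 + 1 + 6 = 10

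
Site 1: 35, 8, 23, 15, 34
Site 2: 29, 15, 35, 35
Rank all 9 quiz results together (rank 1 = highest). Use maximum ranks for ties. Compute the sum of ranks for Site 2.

19

Sorted (descending): 35, 35, 35, 34, 29, 23, 15, 15, 8
The 3 values of 35 occupy positions 1–3 → each gets rank 3.
The 2 values of 15 occupy positions 7–8 → each gets rank 8.
Site 2 values → pooled ranks: 29→5, 15→8, 35→3, 35→3
Rank sum = 5 + 8 + 3 + 3 = 19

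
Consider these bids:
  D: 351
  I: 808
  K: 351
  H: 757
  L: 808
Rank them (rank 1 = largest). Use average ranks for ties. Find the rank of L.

Sorted (descending): 808, 808, 757, 351, 351
The 2 values of 808 occupy positions 1–2 → average rank (1+2)/2 = 1.5.
The 2 values of 351 occupy positions 4–5 → average rank (4+5)/2 = 4.5.
L has value 808 → rank 1.5.

1.5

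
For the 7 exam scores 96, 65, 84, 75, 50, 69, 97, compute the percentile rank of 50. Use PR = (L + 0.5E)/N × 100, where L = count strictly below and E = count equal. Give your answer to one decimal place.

7.1

N = 7.
Strictly below 50: 0. Equal to 50: 1.
PR = (0 + 0.5·1)/7 × 100 = 7.1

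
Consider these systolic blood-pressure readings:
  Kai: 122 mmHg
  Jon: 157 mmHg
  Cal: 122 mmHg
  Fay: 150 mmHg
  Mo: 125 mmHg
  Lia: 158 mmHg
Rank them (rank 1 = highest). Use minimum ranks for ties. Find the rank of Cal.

Sorted (descending): 158, 157, 150, 125, 122, 122
The 2 values of 122 occupy positions 5–6 → each gets rank 5.
Cal has value 122 mmHg → rank 5.

5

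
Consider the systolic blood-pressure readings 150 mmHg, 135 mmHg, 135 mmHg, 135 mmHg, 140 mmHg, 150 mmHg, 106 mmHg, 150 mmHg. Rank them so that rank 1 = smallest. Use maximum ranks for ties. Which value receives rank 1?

106

Sorted (ascending): 106, 135, 135, 135, 140, 150, 150, 150
The 3 values of 135 occupy positions 2–4 → each gets rank 4.
The 3 values of 150 occupy positions 6–8 → each gets rank 8.
Rank 1 → value 106.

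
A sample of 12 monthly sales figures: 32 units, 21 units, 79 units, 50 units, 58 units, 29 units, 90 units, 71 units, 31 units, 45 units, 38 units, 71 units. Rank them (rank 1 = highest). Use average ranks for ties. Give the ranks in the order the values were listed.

Sorted (descending): 90, 79, 71, 71, 58, 50, 45, 38, 32, 31, 29, 21
The 2 values of 71 occupy positions 3–4 → average rank (3+4)/2 = 3.5.

9, 12, 2, 6, 5, 11, 1, 3.5, 10, 7, 8, 3.5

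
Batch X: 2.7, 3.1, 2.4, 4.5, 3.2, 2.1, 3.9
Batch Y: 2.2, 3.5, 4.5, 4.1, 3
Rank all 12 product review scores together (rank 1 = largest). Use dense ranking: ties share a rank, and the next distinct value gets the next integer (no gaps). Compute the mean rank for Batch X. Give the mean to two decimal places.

Sorted (descending): 4.5, 4.5, 4.1, 3.9, 3.5, 3.2, 3.1, 3, 2.7, 2.4, 2.2, 2.1
The 2 values of 4.5 share dense rank 1.
Remaining distinct values take the next consecutive integers.
Batch X values → pooled ranks: 2.7→8, 3.1→6, 2.4→9, 4.5→1, 3.2→5, 2.1→11, 3.9→3
Mean rank = (8 + 6 + 9 + 1 + 5 + 11 + 3) / 7 = 6.14

6.14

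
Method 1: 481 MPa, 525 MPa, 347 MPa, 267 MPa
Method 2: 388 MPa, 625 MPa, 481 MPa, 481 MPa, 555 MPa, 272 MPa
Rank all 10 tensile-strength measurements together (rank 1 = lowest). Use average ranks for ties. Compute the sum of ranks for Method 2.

37

Sorted (ascending): 267, 272, 347, 388, 481, 481, 481, 525, 555, 625
The 3 values of 481 occupy positions 5–7 → average rank 6.
Method 2 values → pooled ranks: 388→4, 625→10, 481→6, 481→6, 555→9, 272→2
Rank sum = 4 + 10 + 6 + 6 + 9 + 2 = 37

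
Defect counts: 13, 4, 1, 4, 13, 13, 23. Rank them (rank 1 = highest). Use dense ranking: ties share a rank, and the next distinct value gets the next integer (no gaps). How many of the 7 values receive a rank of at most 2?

4

Sorted (descending): 23, 13, 13, 13, 4, 4, 1
The 3 values of 13 share dense rank 2.
The 2 values of 4 share dense rank 3.
Remaining distinct values take the next consecutive integers.
Ranks ≤ 2: {1, 2, 2, 2} → 4 values.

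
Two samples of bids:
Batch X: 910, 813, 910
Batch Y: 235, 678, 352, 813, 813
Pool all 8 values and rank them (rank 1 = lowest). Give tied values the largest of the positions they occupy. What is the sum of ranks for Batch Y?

18

Sorted (ascending): 235, 352, 678, 813, 813, 813, 910, 910
The 3 values of 813 occupy positions 4–6 → each gets rank 6.
The 2 values of 910 occupy positions 7–8 → each gets rank 8.
Batch Y values → pooled ranks: 235→1, 678→3, 352→2, 813→6, 813→6
Rank sum = 1 + 3 + 2 + 6 + 6 = 18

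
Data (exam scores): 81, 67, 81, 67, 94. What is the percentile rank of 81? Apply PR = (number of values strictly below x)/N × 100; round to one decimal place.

N = 5.
Strictly below 81: 2. Equal to 81: 2.
PR = 2/5 × 100 = 40.0

40.0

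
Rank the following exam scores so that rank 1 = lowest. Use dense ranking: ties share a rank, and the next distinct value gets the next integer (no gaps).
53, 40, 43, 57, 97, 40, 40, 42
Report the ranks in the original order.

4, 1, 3, 5, 6, 1, 1, 2

Sorted (ascending): 40, 40, 40, 42, 43, 53, 57, 97
The 3 values of 40 share dense rank 1.
Remaining distinct values take the next consecutive integers.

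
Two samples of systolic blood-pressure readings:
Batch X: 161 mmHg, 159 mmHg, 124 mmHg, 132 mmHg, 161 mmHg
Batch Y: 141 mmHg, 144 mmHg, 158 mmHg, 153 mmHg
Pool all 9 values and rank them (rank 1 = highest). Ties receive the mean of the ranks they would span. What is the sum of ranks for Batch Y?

Sorted (descending): 161, 161, 159, 158, 153, 144, 141, 132, 124
The 2 values of 161 occupy positions 1–2 → average rank (1+2)/2 = 1.5.
Batch Y values → pooled ranks: 141→7, 144→6, 158→4, 153→5
Rank sum = 7 + 6 + 4 + 5 = 22

22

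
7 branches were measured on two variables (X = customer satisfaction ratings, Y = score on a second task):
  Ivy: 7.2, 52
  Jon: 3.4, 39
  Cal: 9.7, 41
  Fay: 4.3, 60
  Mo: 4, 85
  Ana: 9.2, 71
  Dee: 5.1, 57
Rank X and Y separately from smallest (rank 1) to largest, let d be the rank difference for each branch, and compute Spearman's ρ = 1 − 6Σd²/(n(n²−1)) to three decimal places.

-0.036

Ranks of variable 1: 5, 1, 7, 3, 2, 6, 4
Ranks of variable 2: 3, 1, 2, 5, 7, 6, 4
d = r₁ − r₂: 2, 0, 5, -2, -5, 0, 0
d²: 4, 0, 25, 4, 25, 0, 0; Σd² = 58
ρ = 1 − 6·58/(7·48) = 1 − 348/336 = -0.036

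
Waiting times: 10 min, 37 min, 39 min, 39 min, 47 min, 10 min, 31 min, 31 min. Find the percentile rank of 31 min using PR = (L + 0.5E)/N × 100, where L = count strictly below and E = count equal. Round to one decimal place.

37.5

N = 8.
Strictly below 31: 2. Equal to 31: 2.
PR = (2 + 0.5·2)/8 × 100 = 37.5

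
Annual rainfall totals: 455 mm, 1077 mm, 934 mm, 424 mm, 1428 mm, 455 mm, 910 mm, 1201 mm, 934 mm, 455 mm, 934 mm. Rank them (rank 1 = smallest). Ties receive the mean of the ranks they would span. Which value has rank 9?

Sorted (ascending): 424, 455, 455, 455, 910, 934, 934, 934, 1077, 1201, 1428
The 3 values of 455 occupy positions 2–4 → average rank 3.
The 3 values of 934 occupy positions 6–8 → average rank 7.
Rank 9 → value 1077.

1077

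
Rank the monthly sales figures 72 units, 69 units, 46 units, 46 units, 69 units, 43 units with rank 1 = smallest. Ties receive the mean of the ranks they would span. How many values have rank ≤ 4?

Sorted (ascending): 43, 46, 46, 69, 69, 72
The 2 values of 46 occupy positions 2–3 → average rank (2+3)/2 = 2.5.
The 2 values of 69 occupy positions 4–5 → average rank (4+5)/2 = 4.5.
Ranks ≤ 4: {1, 2.5, 2.5} → 3 values.

3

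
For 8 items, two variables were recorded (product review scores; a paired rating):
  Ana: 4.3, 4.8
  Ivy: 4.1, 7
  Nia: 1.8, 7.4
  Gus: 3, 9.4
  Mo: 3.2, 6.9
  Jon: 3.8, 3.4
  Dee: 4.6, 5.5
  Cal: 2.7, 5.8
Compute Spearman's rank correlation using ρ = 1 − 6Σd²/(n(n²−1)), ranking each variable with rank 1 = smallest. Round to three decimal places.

Ranks of variable 1: 7, 6, 1, 3, 4, 5, 8, 2
Ranks of variable 2: 2, 6, 7, 8, 5, 1, 3, 4
d = r₁ − r₂: 5, 0, -6, -5, -1, 4, 5, -2
d²: 25, 0, 36, 25, 1, 16, 25, 4; Σd² = 132
ρ = 1 − 6·132/(8·63) = 1 − 792/504 = -0.571

-0.571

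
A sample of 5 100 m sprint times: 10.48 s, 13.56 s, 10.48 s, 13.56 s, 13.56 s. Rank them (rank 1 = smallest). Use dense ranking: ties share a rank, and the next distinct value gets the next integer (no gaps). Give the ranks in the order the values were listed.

1, 2, 1, 2, 2

Sorted (ascending): 10.48, 10.48, 13.56, 13.56, 13.56
The 2 values of 10.48 share dense rank 1.
The 3 values of 13.56 share dense rank 2.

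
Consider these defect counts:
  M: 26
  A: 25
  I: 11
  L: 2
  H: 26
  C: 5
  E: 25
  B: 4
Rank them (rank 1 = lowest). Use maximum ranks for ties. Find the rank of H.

8

Sorted (ascending): 2, 4, 5, 11, 25, 25, 26, 26
The 2 values of 25 occupy positions 5–6 → each gets rank 6.
The 2 values of 26 occupy positions 7–8 → each gets rank 8.
H has value 26 → rank 8.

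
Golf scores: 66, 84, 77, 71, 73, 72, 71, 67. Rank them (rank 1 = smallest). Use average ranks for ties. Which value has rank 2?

67

Sorted (ascending): 66, 67, 71, 71, 72, 73, 77, 84
The 2 values of 71 occupy positions 3–4 → average rank (3+4)/2 = 3.5.
Rank 2 → value 67.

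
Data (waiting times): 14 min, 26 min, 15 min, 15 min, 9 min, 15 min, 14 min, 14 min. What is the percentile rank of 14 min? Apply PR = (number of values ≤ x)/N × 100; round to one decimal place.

N = 8.
Strictly below 14: 1. Equal to 14: 3.
PR = 4/8 × 100 = 50.0

50.0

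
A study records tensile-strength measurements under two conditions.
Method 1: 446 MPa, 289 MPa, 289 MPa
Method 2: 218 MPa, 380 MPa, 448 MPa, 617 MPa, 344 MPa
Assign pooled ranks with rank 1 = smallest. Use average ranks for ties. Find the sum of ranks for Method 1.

11

Sorted (ascending): 218, 289, 289, 344, 380, 446, 448, 617
The 2 values of 289 occupy positions 2–3 → average rank (2+3)/2 = 2.5.
Method 1 values → pooled ranks: 446→6, 289→2.5, 289→2.5
Rank sum = 6 + 2.5 + 2.5 = 11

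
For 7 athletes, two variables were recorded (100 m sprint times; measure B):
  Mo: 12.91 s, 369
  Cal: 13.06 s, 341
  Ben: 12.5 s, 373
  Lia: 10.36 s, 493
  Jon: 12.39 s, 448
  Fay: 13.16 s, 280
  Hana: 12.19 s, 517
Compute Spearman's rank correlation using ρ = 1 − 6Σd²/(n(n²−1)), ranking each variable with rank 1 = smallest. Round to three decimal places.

Ranks of variable 1: 5, 6, 4, 1, 3, 7, 2
Ranks of variable 2: 3, 2, 4, 6, 5, 1, 7
d = r₁ − r₂: 2, 4, 0, -5, -2, 6, -5
d²: 4, 16, 0, 25, 4, 36, 25; Σd² = 110
ρ = 1 − 6·110/(7·48) = 1 − 660/336 = -0.964

-0.964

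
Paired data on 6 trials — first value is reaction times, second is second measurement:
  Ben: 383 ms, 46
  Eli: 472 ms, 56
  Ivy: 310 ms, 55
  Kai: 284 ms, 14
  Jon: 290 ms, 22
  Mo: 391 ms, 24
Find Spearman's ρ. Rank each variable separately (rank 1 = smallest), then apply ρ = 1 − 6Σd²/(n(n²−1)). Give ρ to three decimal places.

Ranks of variable 1: 4, 6, 3, 1, 2, 5
Ranks of variable 2: 4, 6, 5, 1, 2, 3
d = r₁ − r₂: 0, 0, -2, 0, 0, 2
d²: 0, 0, 4, 0, 0, 4; Σd² = 8
ρ = 1 − 6·8/(6·35) = 1 − 48/210 = 0.771

0.771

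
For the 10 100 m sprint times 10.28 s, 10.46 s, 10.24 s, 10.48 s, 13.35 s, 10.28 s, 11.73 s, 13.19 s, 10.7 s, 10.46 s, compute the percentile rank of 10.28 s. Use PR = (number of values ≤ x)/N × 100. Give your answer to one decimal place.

N = 10.
Strictly below 10.28: 1. Equal to 10.28: 2.
PR = 3/10 × 100 = 30.0

30.0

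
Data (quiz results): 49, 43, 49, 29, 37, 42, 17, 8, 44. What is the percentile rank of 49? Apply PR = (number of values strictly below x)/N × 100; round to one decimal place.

77.8

N = 9.
Strictly below 49: 7. Equal to 49: 2.
PR = 7/9 × 100 = 77.8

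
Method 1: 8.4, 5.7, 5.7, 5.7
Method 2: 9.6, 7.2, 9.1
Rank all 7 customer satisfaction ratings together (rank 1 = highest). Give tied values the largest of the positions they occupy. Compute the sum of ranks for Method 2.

Sorted (descending): 9.6, 9.1, 8.4, 7.2, 5.7, 5.7, 5.7
The 3 values of 5.7 occupy positions 5–7 → each gets rank 7.
Method 2 values → pooled ranks: 9.6→1, 7.2→4, 9.1→2
Rank sum = 1 + 4 + 2 = 7

7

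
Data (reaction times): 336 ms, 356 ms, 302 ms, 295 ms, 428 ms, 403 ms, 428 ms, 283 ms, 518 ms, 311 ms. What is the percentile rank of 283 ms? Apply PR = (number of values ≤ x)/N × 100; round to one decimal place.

N = 10.
Strictly below 283: 0. Equal to 283: 1.
PR = 1/10 × 100 = 10.0

10.0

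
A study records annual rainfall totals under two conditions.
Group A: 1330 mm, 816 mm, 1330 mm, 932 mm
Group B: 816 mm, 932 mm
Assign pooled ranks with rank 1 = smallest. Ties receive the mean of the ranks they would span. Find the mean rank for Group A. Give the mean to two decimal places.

4.00

Sorted (ascending): 816, 816, 932, 932, 1330, 1330
The 2 values of 816 occupy positions 1–2 → average rank (1+2)/2 = 1.5.
The 2 values of 932 occupy positions 3–4 → average rank (3+4)/2 = 3.5.
The 2 values of 1330 occupy positions 5–6 → average rank (5+6)/2 = 5.5.
Group A values → pooled ranks: 1330→5.5, 816→1.5, 1330→5.5, 932→3.5
Mean rank = (5.5 + 1.5 + 5.5 + 3.5) / 4 = 4.00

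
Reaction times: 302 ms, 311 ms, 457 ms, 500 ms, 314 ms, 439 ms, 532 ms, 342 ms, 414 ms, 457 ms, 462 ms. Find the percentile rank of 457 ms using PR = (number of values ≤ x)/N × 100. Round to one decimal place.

72.7

N = 11.
Strictly below 457: 6. Equal to 457: 2.
PR = 8/11 × 100 = 72.7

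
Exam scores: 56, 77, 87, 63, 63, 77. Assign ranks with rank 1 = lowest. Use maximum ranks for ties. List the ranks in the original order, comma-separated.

1, 5, 6, 3, 3, 5

Sorted (ascending): 56, 63, 63, 77, 77, 87
The 2 values of 63 occupy positions 2–3 → each gets rank 3.
The 2 values of 77 occupy positions 4–5 → each gets rank 5.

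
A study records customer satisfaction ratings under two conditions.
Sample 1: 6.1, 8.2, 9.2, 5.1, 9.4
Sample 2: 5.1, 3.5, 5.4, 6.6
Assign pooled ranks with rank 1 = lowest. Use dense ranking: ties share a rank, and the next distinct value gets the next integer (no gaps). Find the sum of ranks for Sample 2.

11

Sorted (ascending): 3.5, 5.1, 5.1, 5.4, 6.1, 6.6, 8.2, 9.2, 9.4
The 2 values of 5.1 share dense rank 2.
Remaining distinct values take the next consecutive integers.
Sample 2 values → pooled ranks: 5.1→2, 3.5→1, 5.4→3, 6.6→5
Rank sum = 2 + 1 + 3 + 5 = 11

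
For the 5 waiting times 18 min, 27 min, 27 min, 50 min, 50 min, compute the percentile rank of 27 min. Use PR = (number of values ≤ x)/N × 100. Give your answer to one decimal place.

N = 5.
Strictly below 27: 1. Equal to 27: 2.
PR = 3/5 × 100 = 60.0

60.0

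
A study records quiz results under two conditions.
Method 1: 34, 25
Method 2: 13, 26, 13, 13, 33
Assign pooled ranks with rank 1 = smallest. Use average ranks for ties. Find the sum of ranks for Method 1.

Sorted (ascending): 13, 13, 13, 25, 26, 33, 34
The 3 values of 13 occupy positions 1–3 → average rank 2.
Method 1 values → pooled ranks: 34→7, 25→4
Rank sum = 7 + 4 = 11

11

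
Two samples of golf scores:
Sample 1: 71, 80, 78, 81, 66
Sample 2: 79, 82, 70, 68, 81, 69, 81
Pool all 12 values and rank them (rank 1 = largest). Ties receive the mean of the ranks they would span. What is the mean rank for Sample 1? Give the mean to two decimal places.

7.00

Sorted (descending): 82, 81, 81, 81, 80, 79, 78, 71, 70, 69, 68, 66
The 3 values of 81 occupy positions 2–4 → average rank 3.
Sample 1 values → pooled ranks: 71→8, 80→5, 78→7, 81→3, 66→12
Mean rank = (8 + 5 + 7 + 3 + 12) / 5 = 7.00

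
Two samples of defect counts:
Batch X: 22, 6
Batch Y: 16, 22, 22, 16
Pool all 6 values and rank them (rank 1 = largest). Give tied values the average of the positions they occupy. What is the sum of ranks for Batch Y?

Sorted (descending): 22, 22, 22, 16, 16, 6
The 3 values of 22 occupy positions 1–3 → average rank 2.
The 2 values of 16 occupy positions 4–5 → average rank (4+5)/2 = 4.5.
Batch Y values → pooled ranks: 16→4.5, 22→2, 22→2, 16→4.5
Rank sum = 4.5 + 2 + 2 + 4.5 = 13

13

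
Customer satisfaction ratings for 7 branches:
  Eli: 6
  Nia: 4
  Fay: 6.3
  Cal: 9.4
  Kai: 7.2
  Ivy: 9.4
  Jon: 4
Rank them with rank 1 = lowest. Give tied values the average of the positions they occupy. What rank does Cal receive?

6.5

Sorted (ascending): 4, 4, 6, 6.3, 7.2, 9.4, 9.4
The 2 values of 4 occupy positions 1–2 → average rank (1+2)/2 = 1.5.
The 2 values of 9.4 occupy positions 6–7 → average rank (6+7)/2 = 6.5.
Cal has value 9.4 → rank 6.5.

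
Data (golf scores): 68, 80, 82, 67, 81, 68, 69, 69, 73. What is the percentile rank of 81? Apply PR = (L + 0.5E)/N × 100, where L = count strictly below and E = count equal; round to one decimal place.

83.3

N = 9.
Strictly below 81: 7. Equal to 81: 1.
PR = (7 + 0.5·1)/9 × 100 = 83.3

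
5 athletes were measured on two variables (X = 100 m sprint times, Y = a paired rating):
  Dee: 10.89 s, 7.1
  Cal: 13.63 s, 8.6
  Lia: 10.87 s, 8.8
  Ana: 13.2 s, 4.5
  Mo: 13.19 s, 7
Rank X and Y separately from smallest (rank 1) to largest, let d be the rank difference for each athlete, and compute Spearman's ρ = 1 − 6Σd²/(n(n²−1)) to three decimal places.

-0.400

Ranks of variable 1: 2, 5, 1, 4, 3
Ranks of variable 2: 3, 4, 5, 1, 2
d = r₁ − r₂: -1, 1, -4, 3, 1
d²: 1, 1, 16, 9, 1; Σd² = 28
ρ = 1 − 6·28/(5·24) = 1 − 168/120 = -0.400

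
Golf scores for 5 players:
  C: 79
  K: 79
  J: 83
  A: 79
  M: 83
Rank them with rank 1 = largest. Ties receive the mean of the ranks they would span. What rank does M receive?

1.5

Sorted (descending): 83, 83, 79, 79, 79
The 2 values of 83 occupy positions 1–2 → average rank (1+2)/2 = 1.5.
The 3 values of 79 occupy positions 3–5 → average rank 4.
M has value 83 → rank 1.5.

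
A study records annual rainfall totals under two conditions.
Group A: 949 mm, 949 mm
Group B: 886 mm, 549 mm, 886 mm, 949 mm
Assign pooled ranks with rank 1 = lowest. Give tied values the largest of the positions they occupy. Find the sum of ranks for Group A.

Sorted (ascending): 549, 886, 886, 949, 949, 949
The 2 values of 886 occupy positions 2–3 → each gets rank 3.
The 3 values of 949 occupy positions 4–6 → each gets rank 6.
Group A values → pooled ranks: 949→6, 949→6
Rank sum = 6 + 6 = 12

12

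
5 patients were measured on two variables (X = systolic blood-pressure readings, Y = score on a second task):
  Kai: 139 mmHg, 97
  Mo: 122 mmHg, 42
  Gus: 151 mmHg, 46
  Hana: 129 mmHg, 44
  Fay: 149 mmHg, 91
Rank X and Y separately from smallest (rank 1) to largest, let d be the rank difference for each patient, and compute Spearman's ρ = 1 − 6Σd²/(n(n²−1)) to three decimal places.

0.600

Ranks of variable 1: 3, 1, 5, 2, 4
Ranks of variable 2: 5, 1, 3, 2, 4
d = r₁ − r₂: -2, 0, 2, 0, 0
d²: 4, 0, 4, 0, 0; Σd² = 8
ρ = 1 − 6·8/(5·24) = 1 − 48/120 = 0.600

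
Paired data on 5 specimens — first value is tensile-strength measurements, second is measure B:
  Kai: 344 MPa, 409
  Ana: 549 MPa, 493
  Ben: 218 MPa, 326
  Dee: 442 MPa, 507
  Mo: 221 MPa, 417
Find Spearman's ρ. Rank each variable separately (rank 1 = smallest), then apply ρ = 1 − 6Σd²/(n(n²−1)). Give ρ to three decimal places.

Ranks of variable 1: 3, 5, 1, 4, 2
Ranks of variable 2: 2, 4, 1, 5, 3
d = r₁ − r₂: 1, 1, 0, -1, -1
d²: 1, 1, 0, 1, 1; Σd² = 4
ρ = 1 − 6·4/(5·24) = 1 − 24/120 = 0.800

0.800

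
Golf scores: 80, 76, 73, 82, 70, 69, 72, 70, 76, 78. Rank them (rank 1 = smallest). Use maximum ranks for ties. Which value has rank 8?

78

Sorted (ascending): 69, 70, 70, 72, 73, 76, 76, 78, 80, 82
The 2 values of 70 occupy positions 2–3 → each gets rank 3.
The 2 values of 76 occupy positions 6–7 → each gets rank 7.
Rank 8 → value 78.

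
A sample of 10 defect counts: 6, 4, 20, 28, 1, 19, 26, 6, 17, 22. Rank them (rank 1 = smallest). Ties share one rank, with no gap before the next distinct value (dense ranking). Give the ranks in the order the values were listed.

Sorted (ascending): 1, 4, 6, 6, 17, 19, 20, 22, 26, 28
The 2 values of 6 share dense rank 3.
Remaining distinct values take the next consecutive integers.

3, 2, 6, 9, 1, 5, 8, 3, 4, 7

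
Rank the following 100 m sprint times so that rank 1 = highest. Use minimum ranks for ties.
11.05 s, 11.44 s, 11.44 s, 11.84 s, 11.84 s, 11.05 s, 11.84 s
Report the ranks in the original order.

Sorted (descending): 11.84, 11.84, 11.84, 11.44, 11.44, 11.05, 11.05
The 3 values of 11.84 occupy positions 1–3 → each gets rank 1.
The 2 values of 11.44 occupy positions 4–5 → each gets rank 4.
The 2 values of 11.05 occupy positions 6–7 → each gets rank 6.

6, 4, 4, 1, 1, 6, 1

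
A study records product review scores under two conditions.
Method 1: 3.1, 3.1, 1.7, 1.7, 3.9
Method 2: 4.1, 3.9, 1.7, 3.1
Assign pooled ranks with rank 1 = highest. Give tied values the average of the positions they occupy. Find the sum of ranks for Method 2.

Sorted (descending): 4.1, 3.9, 3.9, 3.1, 3.1, 3.1, 1.7, 1.7, 1.7
The 2 values of 3.9 occupy positions 2–3 → average rank (2+3)/2 = 2.5.
The 3 values of 3.1 occupy positions 4–6 → average rank 5.
The 3 values of 1.7 occupy positions 7–9 → average rank 8.
Method 2 values → pooled ranks: 4.1→1, 3.9→2.5, 1.7→8, 3.1→5
Rank sum = 1 + 2.5 + 8 + 5 = 16.5

16.5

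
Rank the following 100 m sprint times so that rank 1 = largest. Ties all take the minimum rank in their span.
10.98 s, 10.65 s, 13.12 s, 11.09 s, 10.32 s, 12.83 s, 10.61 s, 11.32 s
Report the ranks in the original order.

5, 6, 1, 4, 8, 2, 7, 3

Sorted (descending): 13.12, 12.83, 11.32, 11.09, 10.98, 10.65, 10.61, 10.32
No ties — each value takes its position as its rank.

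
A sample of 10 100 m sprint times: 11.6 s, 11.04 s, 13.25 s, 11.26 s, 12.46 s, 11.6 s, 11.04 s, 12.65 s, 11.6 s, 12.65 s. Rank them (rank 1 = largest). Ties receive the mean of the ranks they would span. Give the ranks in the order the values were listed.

6, 9.5, 1, 8, 4, 6, 9.5, 2.5, 6, 2.5

Sorted (descending): 13.25, 12.65, 12.65, 12.46, 11.6, 11.6, 11.6, 11.26, 11.04, 11.04
The 2 values of 12.65 occupy positions 2–3 → average rank (2+3)/2 = 2.5.
The 3 values of 11.6 occupy positions 5–7 → average rank 6.
The 2 values of 11.04 occupy positions 9–10 → average rank (9+10)/2 = 9.5.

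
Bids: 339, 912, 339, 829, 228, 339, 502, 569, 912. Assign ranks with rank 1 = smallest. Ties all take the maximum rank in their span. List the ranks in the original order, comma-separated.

Sorted (ascending): 228, 339, 339, 339, 502, 569, 829, 912, 912
The 3 values of 339 occupy positions 2–4 → each gets rank 4.
The 2 values of 912 occupy positions 8–9 → each gets rank 9.

4, 9, 4, 7, 1, 4, 5, 6, 9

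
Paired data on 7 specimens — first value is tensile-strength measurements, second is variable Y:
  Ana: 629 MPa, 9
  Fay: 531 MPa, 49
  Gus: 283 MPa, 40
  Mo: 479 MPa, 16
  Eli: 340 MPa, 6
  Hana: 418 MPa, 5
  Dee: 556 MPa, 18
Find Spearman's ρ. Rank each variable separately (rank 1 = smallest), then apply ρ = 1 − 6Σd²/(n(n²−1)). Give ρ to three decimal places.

Ranks of variable 1: 7, 5, 1, 4, 2, 3, 6
Ranks of variable 2: 3, 7, 6, 4, 2, 1, 5
d = r₁ − r₂: 4, -2, -5, 0, 0, 2, 1
d²: 16, 4, 25, 0, 0, 4, 1; Σd² = 50
ρ = 1 − 6·50/(7·48) = 1 − 300/336 = 0.107

0.107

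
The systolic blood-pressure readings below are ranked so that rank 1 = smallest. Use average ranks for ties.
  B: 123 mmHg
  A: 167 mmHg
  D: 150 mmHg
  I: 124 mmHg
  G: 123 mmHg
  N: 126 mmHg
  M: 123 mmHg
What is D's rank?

Sorted (ascending): 123, 123, 123, 124, 126, 150, 167
The 3 values of 123 occupy positions 1–3 → average rank 2.
D has value 150 mmHg → rank 6.

6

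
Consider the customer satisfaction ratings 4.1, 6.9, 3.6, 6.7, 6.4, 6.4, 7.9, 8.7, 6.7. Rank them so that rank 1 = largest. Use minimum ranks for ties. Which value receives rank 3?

Sorted (descending): 8.7, 7.9, 6.9, 6.7, 6.7, 6.4, 6.4, 4.1, 3.6
The 2 values of 6.7 occupy positions 4–5 → each gets rank 4.
The 2 values of 6.4 occupy positions 6–7 → each gets rank 6.
Rank 3 → value 6.9.

6.9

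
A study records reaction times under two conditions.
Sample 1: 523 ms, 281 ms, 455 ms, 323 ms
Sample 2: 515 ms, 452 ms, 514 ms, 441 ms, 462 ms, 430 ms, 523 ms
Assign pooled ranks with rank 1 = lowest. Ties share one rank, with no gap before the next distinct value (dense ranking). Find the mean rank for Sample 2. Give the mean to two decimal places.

6.57

Sorted (ascending): 281, 323, 430, 441, 452, 455, 462, 514, 515, 523, 523
The 2 values of 523 share dense rank 10.
Remaining distinct values take the next consecutive integers.
Sample 2 values → pooled ranks: 515→9, 452→5, 514→8, 441→4, 462→7, 430→3, 523→10
Mean rank = (9 + 5 + 8 + 4 + 7 + 3 + 10) / 7 = 6.57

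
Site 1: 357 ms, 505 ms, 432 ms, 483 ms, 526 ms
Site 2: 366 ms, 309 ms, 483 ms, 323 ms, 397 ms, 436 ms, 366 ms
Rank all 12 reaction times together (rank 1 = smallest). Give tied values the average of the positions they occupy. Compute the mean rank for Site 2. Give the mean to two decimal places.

Sorted (ascending): 309, 323, 357, 366, 366, 397, 432, 436, 483, 483, 505, 526
The 2 values of 366 occupy positions 4–5 → average rank (4+5)/2 = 4.5.
The 2 values of 483 occupy positions 9–10 → average rank (9+10)/2 = 9.5.
Site 2 values → pooled ranks: 366→4.5, 309→1, 483→9.5, 323→2, 397→6, 436→8, 366→4.5
Mean rank = (4.5 + 1 + 9.5 + 2 + 6 + 8 + 4.5) / 7 = 5.07

5.07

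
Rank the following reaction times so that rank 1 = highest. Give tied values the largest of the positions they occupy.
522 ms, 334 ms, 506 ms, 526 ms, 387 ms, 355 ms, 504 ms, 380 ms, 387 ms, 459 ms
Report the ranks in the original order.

2, 10, 3, 1, 7, 9, 4, 8, 7, 5

Sorted (descending): 526, 522, 506, 504, 459, 387, 387, 380, 355, 334
The 2 values of 387 occupy positions 6–7 → each gets rank 7.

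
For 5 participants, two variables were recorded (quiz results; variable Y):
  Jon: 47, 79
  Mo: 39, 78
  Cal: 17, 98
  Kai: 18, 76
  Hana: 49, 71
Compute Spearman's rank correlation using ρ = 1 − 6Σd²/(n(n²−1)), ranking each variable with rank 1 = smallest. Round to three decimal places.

-0.600

Ranks of variable 1: 4, 3, 1, 2, 5
Ranks of variable 2: 4, 3, 5, 2, 1
d = r₁ − r₂: 0, 0, -4, 0, 4
d²: 0, 0, 16, 0, 16; Σd² = 32
ρ = 1 − 6·32/(5·24) = 1 − 192/120 = -0.600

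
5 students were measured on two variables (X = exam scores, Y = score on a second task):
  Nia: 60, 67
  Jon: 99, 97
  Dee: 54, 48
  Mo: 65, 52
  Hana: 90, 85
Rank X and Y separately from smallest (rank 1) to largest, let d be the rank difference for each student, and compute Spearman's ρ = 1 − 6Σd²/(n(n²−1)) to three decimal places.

Ranks of variable 1: 2, 5, 1, 3, 4
Ranks of variable 2: 3, 5, 1, 2, 4
d = r₁ − r₂: -1, 0, 0, 1, 0
d²: 1, 0, 0, 1, 0; Σd² = 2
ρ = 1 − 6·2/(5·24) = 1 − 12/120 = 0.900

0.900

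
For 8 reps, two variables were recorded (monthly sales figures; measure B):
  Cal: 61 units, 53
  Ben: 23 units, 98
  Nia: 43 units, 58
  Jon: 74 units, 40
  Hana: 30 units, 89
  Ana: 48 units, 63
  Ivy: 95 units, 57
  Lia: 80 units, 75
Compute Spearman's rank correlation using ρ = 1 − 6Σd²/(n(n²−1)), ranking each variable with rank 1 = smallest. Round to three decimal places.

-0.619

Ranks of variable 1: 5, 1, 3, 6, 2, 4, 8, 7
Ranks of variable 2: 2, 8, 4, 1, 7, 5, 3, 6
d = r₁ − r₂: 3, -7, -1, 5, -5, -1, 5, 1
d²: 9, 49, 1, 25, 25, 1, 25, 1; Σd² = 136
ρ = 1 − 6·136/(8·63) = 1 − 816/504 = -0.619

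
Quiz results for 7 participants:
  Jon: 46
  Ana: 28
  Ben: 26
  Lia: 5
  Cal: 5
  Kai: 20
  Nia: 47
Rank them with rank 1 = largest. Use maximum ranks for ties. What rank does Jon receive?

Sorted (descending): 47, 46, 28, 26, 20, 5, 5
The 2 values of 5 occupy positions 6–7 → each gets rank 7.
Jon has value 46 → rank 2.

2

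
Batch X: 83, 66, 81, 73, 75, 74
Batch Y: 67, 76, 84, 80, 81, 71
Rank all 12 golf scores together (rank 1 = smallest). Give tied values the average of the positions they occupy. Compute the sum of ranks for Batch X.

Sorted (ascending): 66, 67, 71, 73, 74, 75, 76, 80, 81, 81, 83, 84
The 2 values of 81 occupy positions 9–10 → average rank (9+10)/2 = 9.5.
Batch X values → pooled ranks: 83→11, 66→1, 81→9.5, 73→4, 75→6, 74→5
Rank sum = 11 + 1 + 9.5 + 4 + 6 + 5 = 36.5

36.5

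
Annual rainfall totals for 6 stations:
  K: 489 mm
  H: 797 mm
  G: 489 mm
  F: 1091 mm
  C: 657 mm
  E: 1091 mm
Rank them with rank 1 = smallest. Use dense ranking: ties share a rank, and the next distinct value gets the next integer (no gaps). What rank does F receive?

4

Sorted (ascending): 489, 489, 657, 797, 1091, 1091
The 2 values of 489 share dense rank 1.
The 2 values of 1091 share dense rank 4.
Remaining distinct values take the next consecutive integers.
F has value 1091 mm → rank 4.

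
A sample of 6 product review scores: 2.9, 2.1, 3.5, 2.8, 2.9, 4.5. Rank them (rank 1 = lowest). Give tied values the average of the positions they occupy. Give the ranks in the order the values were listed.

Sorted (ascending): 2.1, 2.8, 2.9, 2.9, 3.5, 4.5
The 2 values of 2.9 occupy positions 3–4 → average rank (3+4)/2 = 3.5.

3.5, 1, 5, 2, 3.5, 6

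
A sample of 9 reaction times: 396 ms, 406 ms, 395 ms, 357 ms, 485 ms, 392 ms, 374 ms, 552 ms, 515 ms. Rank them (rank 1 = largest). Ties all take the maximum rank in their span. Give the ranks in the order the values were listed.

5, 4, 6, 9, 3, 7, 8, 1, 2

Sorted (descending): 552, 515, 485, 406, 396, 395, 392, 374, 357
No ties — each value takes its position as its rank.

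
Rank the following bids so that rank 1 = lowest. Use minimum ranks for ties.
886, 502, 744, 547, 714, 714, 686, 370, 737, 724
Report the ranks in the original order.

10, 2, 9, 3, 5, 5, 4, 1, 8, 7

Sorted (ascending): 370, 502, 547, 686, 714, 714, 724, 737, 744, 886
The 2 values of 714 occupy positions 5–6 → each gets rank 5.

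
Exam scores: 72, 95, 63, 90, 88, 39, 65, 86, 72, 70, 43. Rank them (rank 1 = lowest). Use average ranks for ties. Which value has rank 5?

70

Sorted (ascending): 39, 43, 63, 65, 70, 72, 72, 86, 88, 90, 95
The 2 values of 72 occupy positions 6–7 → average rank (6+7)/2 = 6.5.
Rank 5 → value 70.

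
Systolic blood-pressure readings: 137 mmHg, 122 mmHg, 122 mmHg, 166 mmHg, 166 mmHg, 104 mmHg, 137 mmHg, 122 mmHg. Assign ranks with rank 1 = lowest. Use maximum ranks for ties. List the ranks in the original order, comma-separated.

6, 4, 4, 8, 8, 1, 6, 4

Sorted (ascending): 104, 122, 122, 122, 137, 137, 166, 166
The 3 values of 122 occupy positions 2–4 → each gets rank 4.
The 2 values of 137 occupy positions 5–6 → each gets rank 6.
The 2 values of 166 occupy positions 7–8 → each gets rank 8.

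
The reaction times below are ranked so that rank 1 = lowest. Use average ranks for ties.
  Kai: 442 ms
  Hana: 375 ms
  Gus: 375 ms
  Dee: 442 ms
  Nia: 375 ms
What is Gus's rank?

Sorted (ascending): 375, 375, 375, 442, 442
The 3 values of 375 occupy positions 1–3 → average rank 2.
The 2 values of 442 occupy positions 4–5 → average rank (4+5)/2 = 4.5.
Gus has value 375 ms → rank 2.

2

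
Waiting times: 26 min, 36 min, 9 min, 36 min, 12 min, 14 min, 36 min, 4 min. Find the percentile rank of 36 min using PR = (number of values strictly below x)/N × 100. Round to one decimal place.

62.5

N = 8.
Strictly below 36: 5. Equal to 36: 3.
PR = 5/8 × 100 = 62.5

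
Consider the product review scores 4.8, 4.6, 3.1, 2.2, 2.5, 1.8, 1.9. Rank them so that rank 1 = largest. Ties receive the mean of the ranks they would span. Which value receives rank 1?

Sorted (descending): 4.8, 4.6, 3.1, 2.5, 2.2, 1.9, 1.8
No ties — each value takes its position as its rank.
Rank 1 → value 4.8.

4.8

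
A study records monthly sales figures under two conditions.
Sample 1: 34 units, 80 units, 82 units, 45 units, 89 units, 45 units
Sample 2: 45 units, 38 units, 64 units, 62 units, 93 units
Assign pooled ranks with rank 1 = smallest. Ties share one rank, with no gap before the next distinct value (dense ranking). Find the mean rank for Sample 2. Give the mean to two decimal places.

Sorted (ascending): 34, 38, 45, 45, 45, 62, 64, 80, 82, 89, 93
The 3 values of 45 share dense rank 3.
Remaining distinct values take the next consecutive integers.
Sample 2 values → pooled ranks: 45→3, 38→2, 64→5, 62→4, 93→9
Mean rank = (3 + 2 + 5 + 4 + 9) / 5 = 4.60

4.60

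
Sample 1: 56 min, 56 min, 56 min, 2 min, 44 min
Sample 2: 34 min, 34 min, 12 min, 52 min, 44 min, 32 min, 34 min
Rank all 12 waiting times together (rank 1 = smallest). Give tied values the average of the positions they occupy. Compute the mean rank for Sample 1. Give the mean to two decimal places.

Sorted (ascending): 2, 12, 32, 34, 34, 34, 44, 44, 52, 56, 56, 56
The 3 values of 34 occupy positions 4–6 → average rank 5.
The 2 values of 44 occupy positions 7–8 → average rank (7+8)/2 = 7.5.
The 3 values of 56 occupy positions 10–12 → average rank 11.
Sample 1 values → pooled ranks: 56→11, 56→11, 56→11, 2→1, 44→7.5
Mean rank = (11 + 11 + 11 + 1 + 7.5) / 5 = 8.30

8.30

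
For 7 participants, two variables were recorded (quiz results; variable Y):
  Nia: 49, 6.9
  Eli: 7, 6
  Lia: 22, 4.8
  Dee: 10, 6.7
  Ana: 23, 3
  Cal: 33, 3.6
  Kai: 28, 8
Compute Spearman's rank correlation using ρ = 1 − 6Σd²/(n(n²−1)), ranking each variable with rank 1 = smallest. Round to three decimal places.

0.143

Ranks of variable 1: 7, 1, 3, 2, 4, 6, 5
Ranks of variable 2: 6, 4, 3, 5, 1, 2, 7
d = r₁ − r₂: 1, -3, 0, -3, 3, 4, -2
d²: 1, 9, 0, 9, 9, 16, 4; Σd² = 48
ρ = 1 − 6·48/(7·48) = 1 − 288/336 = 0.143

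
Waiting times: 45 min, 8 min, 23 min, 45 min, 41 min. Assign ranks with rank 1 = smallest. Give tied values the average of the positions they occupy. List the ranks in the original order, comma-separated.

Sorted (ascending): 8, 23, 41, 45, 45
The 2 values of 45 occupy positions 4–5 → average rank (4+5)/2 = 4.5.

4.5, 1, 2, 4.5, 3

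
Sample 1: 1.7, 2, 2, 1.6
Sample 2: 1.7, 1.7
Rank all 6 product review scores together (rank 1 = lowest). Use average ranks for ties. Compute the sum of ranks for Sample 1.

15

Sorted (ascending): 1.6, 1.7, 1.7, 1.7, 2, 2
The 3 values of 1.7 occupy positions 2–4 → average rank 3.
The 2 values of 2 occupy positions 5–6 → average rank (5+6)/2 = 5.5.
Sample 1 values → pooled ranks: 1.7→3, 2→5.5, 2→5.5, 1.6→1
Rank sum = 3 + 5.5 + 5.5 + 1 = 15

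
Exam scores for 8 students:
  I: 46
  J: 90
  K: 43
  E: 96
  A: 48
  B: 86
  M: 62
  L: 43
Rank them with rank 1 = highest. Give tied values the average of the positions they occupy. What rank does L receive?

7.5

Sorted (descending): 96, 90, 86, 62, 48, 46, 43, 43
The 2 values of 43 occupy positions 7–8 → average rank (7+8)/2 = 7.5.
L has value 43 → rank 7.5.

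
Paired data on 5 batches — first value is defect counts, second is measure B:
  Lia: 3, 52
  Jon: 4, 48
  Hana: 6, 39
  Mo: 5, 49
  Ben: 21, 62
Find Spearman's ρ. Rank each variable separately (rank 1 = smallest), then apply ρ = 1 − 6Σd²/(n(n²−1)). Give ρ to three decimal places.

0.100

Ranks of variable 1: 1, 2, 4, 3, 5
Ranks of variable 2: 4, 2, 1, 3, 5
d = r₁ − r₂: -3, 0, 3, 0, 0
d²: 9, 0, 9, 0, 0; Σd² = 18
ρ = 1 − 6·18/(5·24) = 1 − 108/120 = 0.100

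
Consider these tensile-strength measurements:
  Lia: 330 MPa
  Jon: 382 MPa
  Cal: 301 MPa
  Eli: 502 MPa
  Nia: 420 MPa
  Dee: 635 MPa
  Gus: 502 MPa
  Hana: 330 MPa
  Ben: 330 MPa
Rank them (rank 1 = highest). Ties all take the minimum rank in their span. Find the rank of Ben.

Sorted (descending): 635, 502, 502, 420, 382, 330, 330, 330, 301
The 2 values of 502 occupy positions 2–3 → each gets rank 2.
The 3 values of 330 occupy positions 6–8 → each gets rank 6.
Ben has value 330 MPa → rank 6.

6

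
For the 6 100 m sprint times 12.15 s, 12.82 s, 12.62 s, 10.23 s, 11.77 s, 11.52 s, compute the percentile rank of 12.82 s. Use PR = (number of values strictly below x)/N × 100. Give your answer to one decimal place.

N = 6.
Strictly below 12.82: 5. Equal to 12.82: 1.
PR = 5/6 × 100 = 83.3

83.3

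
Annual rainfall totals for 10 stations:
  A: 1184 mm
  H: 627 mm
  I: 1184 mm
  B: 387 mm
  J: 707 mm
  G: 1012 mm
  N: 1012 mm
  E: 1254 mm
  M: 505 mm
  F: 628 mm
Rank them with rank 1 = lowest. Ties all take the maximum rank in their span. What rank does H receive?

Sorted (ascending): 387, 505, 627, 628, 707, 1012, 1012, 1184, 1184, 1254
The 2 values of 1012 occupy positions 6–7 → each gets rank 7.
The 2 values of 1184 occupy positions 8–9 → each gets rank 9.
H has value 627 mm → rank 3.

3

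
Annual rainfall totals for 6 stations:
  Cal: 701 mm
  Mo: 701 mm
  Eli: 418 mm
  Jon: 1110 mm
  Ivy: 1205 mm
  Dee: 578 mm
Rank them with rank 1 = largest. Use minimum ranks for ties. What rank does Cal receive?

Sorted (descending): 1205, 1110, 701, 701, 578, 418
The 2 values of 701 occupy positions 3–4 → each gets rank 3.
Cal has value 701 mm → rank 3.

3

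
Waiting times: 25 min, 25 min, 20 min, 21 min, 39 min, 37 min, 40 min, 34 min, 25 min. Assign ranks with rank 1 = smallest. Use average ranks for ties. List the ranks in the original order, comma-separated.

Sorted (ascending): 20, 21, 25, 25, 25, 34, 37, 39, 40
The 3 values of 25 occupy positions 3–5 → average rank 4.

4, 4, 1, 2, 8, 7, 9, 6, 4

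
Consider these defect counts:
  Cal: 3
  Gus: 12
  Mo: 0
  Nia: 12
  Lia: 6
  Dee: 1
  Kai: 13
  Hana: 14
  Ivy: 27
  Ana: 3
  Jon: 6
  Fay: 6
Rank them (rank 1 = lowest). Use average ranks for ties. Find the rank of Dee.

Sorted (ascending): 0, 1, 3, 3, 6, 6, 6, 12, 12, 13, 14, 27
The 2 values of 3 occupy positions 3–4 → average rank (3+4)/2 = 3.5.
The 3 values of 6 occupy positions 5–7 → average rank 6.
The 2 values of 12 occupy positions 8–9 → average rank (8+9)/2 = 8.5.
Dee has value 1 → rank 2.

2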